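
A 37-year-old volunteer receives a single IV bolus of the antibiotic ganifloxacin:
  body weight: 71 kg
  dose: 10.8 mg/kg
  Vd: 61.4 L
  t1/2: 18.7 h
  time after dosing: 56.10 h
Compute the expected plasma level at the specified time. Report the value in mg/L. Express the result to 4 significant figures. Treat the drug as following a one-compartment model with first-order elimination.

1.561 mg/L

Total dose = 10.8 × 71 = 766.8 mg
C₀ = Dose / Vd = 766.8 / 61.4 = 12.49 mg/L
k = ln2 / t½ = 0.693147 / 18.7 = 0.03707 h⁻¹
t / t½ = 56.10 / 18.7 = 3 half-lives
C = C₀ × (1/2)^3 = 12.49 × 0.1250 = 1.561 mg/L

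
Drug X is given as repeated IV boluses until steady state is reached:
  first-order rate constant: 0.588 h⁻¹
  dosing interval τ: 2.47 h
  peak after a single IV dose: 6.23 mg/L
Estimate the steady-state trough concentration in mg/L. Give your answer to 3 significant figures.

e^(−kτ) = e^(−0.5880 × 2.47) = 0.2340
Accumulation ratio R = 1 / (1 − e^(−kτ)) = 1 / (1 − 0.2340) = 1.305
Steady-state trough = C₀ × R × e^(−kτ) = 6.23 × 1.305 × 0.2340 = 1.902 mg/L

1.90 mg/L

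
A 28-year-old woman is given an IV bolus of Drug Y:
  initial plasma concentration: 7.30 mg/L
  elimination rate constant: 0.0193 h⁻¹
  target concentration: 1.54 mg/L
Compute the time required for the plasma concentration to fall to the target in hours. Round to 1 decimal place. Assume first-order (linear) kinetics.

t = ln(C₀ / C) / k = ln(7.300 / 1.54) / 0.01930
  = ln(4.740) / 0.01930 = 1.556 / 0.01930 = 80.62 h

80.6 h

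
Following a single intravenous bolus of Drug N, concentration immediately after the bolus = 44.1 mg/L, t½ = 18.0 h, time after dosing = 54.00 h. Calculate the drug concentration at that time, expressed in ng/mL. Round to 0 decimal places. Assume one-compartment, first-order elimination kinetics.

k = ln2 / t½ = 0.693147 / 18.0 = 0.03851 h⁻¹
t / t½ = 54.00 / 18.0 = 3 half-lives
C = C₀ × (1/2)^3 = 44.10 × 0.1250 = 5.513 mg/L
Convert: 5.513 mg/L × 1000 = 5513 ng/mL

5513 ng/mL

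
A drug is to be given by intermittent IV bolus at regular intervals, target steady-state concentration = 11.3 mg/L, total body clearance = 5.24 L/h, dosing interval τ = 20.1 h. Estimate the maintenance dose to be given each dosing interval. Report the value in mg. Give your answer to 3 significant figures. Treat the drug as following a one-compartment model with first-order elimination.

At steady state, Dose/τ = Css × CL.
Dose = Css × CL × τ = 11.3 × 5.240 × 20.1 = 1190 mg

1190 mg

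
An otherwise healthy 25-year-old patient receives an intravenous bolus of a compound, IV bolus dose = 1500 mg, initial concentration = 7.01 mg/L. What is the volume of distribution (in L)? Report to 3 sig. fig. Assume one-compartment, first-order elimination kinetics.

Vd = Dose / C₀ = 1500 / 7.01 = 214.0 L

214 L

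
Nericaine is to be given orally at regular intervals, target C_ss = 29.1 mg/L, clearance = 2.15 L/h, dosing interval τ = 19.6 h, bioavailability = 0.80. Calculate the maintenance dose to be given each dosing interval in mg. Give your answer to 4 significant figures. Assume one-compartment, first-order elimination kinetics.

1533 mg

At steady state, F × (Dose/τ) = Css × CL.
Dose = Css × CL × τ / F = 29.1 × 2.150 × 19.6 / 0.80 = 1533 mg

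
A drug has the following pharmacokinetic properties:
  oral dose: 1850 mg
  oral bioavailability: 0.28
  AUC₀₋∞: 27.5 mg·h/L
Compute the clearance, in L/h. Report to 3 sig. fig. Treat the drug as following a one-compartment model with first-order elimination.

CL = F·Dose / AUC = 0.28 × 1850 / 27.5 = 18.84 L/h

18.8 L/h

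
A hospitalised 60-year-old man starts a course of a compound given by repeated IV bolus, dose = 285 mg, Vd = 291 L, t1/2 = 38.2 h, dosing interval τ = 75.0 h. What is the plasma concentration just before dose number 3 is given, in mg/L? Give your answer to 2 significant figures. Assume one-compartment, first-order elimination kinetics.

0.32 mg/L

C₀ per dose = Dose / Vd = 285 / 291 = 0.9794 mg/L
k = ln2 / t½ = 0.693147 / 38.2 = 0.01815 h⁻¹
Fraction remaining after one interval: r = e^(−kτ) = e^(−0.01815 × 75.0) = 0.2563
Before dose 3, 2 doses have been given (aged 1τ, 2τ).
C_trough = C₀ × (r + r²) = 0.9794 × (0.2563 + 0.06569) = 0.3154 mg/L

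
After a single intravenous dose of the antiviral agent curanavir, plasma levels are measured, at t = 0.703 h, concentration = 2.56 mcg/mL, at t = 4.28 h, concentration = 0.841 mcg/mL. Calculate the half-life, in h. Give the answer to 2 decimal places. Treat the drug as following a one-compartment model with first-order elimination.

k = ln(C₁/C₂) / (t₂ − t₁) = ln(2.56/0.841) / (4.28 − 0.703)
  = 1.113 / 3.577 = 0.3112 h⁻¹
t½ = ln2 / k = 0.693147 / 0.3112 = 2.227 h

2.23 h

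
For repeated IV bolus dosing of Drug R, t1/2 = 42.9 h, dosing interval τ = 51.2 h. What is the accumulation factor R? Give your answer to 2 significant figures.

k = ln2 / t½ = 0.693147 / 42.9 = 0.01616 h⁻¹
e^(−kτ) = e^(−0.01616 × 51.2) = 0.4372
Accumulation ratio R = 1 / (1 − e^(−kτ)) = 1 / (1 − 0.4372) = 1.777

1.8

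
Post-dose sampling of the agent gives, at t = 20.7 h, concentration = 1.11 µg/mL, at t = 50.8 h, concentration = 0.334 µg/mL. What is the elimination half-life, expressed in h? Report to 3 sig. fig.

k = ln(C₁/C₂) / (t₂ − t₁) = ln(1.11/0.334) / (50.8 − 20.7)
  = 1.201 / 30.10 = 0.03990 h⁻¹
t½ = ln2 / k = 0.693147 / 0.03990 = 17.37 h

17.4 h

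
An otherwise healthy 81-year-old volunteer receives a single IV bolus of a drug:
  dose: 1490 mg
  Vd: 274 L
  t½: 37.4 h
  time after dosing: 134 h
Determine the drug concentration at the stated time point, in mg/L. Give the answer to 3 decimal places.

C₀ = Dose / Vd = 1490 / 274 = 5.438 mg/L
k = ln2 / t½ = 0.693147 / 37.4 = 0.01853 h⁻¹
C = C₀ · e^(−k·t) = 5.438 × e^(−0.01853 × 134)
  = 5.438 × 0.08349 = 0.4540 mg/L

0.454 mg/L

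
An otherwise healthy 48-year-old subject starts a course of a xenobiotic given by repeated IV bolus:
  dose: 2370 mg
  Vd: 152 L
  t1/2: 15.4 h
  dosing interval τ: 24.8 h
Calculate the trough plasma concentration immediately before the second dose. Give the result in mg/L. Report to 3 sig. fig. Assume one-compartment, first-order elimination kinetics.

5.11 mg/L

C₀ per dose = Dose / Vd = 2370 / 152 = 15.59 mg/L
k = ln2 / t½ = 0.693147 / 15.4 = 0.04501 h⁻¹
Fraction remaining after one interval: r = e^(−kτ) = e^(−0.04501 × 24.8) = 0.3275
Before dose 2, 1 dose has been given (aged 1τ).
C_trough = C₀ × r = 15.59 × 0.3275 = 5.106 mg/L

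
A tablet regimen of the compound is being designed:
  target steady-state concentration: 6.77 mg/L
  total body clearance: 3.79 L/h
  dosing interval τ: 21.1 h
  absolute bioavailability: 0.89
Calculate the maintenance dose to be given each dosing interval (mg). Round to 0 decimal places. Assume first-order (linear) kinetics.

At steady state, F × (Dose/τ) = Css × CL.
Dose = Css × CL × τ / F = 6.77 × 3.790 × 21.1 / 0.89 = 608.3 mg

608 mg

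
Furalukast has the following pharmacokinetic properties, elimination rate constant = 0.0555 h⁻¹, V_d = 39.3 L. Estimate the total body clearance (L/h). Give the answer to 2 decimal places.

CL = k × Vd = 0.0555 × 39.3 = 2.181 L/h

2.18 L/h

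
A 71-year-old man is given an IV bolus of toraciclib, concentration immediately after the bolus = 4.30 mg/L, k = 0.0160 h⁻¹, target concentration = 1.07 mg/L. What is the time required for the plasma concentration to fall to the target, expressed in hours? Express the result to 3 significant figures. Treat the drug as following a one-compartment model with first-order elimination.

86.9 h

t = ln(C₀ / C) / k = ln(4.300 / 1.07) / 0.01600
  = ln(4.019) / 0.01600 = 1.391 / 0.01600 = 86.94 h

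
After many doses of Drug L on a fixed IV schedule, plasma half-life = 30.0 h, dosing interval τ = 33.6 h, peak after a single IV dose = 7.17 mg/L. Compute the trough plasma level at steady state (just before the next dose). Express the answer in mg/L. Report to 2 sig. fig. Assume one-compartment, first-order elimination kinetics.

k = ln2 / t½ = 0.693147 / 30.0 = 0.02310 h⁻¹
e^(−kτ) = e^(−0.02310 × 33.6) = 0.4602
Accumulation ratio R = 1 / (1 − e^(−kτ)) = 1 / (1 − 0.4602) = 1.853
Steady-state trough = C₀ × R × e^(−kτ) = 7.17 × 1.853 × 0.4602 = 6.114 mg/L

6.1 mg/L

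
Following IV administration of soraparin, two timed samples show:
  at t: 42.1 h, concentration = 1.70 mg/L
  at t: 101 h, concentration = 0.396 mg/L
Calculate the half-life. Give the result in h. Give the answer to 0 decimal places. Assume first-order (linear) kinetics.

28 h

k = ln(C₁/C₂) / (t₂ − t₁) = ln(1.70/0.396) / (101 − 42.1)
  = 1.457 / 58.90 = 0.02474 h⁻¹
t½ = ln2 / k = 0.693147 / 0.02474 = 28.02 h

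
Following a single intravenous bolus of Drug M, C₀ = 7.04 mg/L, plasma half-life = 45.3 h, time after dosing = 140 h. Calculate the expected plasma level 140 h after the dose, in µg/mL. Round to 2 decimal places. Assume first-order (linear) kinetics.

k = ln2 / t½ = 0.693147 / 45.3 = 0.01530 h⁻¹
C = C₀ · e^(−k·t) = 7.040 × e^(−0.01530 × 140)
  = 7.040 × 0.1174 = 0.8265 mg/L
(0.8265 mg/L = 0.8265 µg/mL)

0.83 µg/mL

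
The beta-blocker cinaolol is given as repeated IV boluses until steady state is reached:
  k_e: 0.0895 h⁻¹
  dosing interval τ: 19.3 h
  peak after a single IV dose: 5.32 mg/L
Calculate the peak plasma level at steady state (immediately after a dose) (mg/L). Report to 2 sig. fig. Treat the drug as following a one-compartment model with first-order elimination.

6.5 mg/L

e^(−kτ) = e^(−0.08950 × 19.3) = 0.1778
Accumulation ratio R = 1 / (1 − e^(−kτ)) = 1 / (1 − 0.1778) = 1.216
Steady-state peak = C₀ × R = 5.32 × 1.216 = 6.469 mg/L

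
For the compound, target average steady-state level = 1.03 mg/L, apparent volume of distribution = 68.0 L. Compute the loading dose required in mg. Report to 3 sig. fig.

LD = Css × Vd = 1.03 × 68.0 = 70.04 mg

70.0 mg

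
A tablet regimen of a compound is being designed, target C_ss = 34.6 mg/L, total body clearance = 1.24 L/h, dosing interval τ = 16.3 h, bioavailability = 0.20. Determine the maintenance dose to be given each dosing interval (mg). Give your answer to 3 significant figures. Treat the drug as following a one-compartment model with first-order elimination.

3500 mg

At steady state, F × (Dose/τ) = Css × CL.
Dose = Css × CL × τ / F = 34.6 × 1.240 × 16.3 / 0.20 = 3497 mg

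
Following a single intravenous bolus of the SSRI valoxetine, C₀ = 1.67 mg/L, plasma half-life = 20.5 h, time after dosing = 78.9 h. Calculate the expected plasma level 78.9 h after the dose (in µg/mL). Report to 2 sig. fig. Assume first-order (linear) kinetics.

0.12 µg/mL

k = ln2 / t½ = 0.693147 / 20.5 = 0.03381 h⁻¹
C = C₀ · e^(−k·t) = 1.670 × e^(−0.03381 × 78.9)
  = 1.670 × 0.06942 = 0.1159 mg/L
(0.1159 mg/L = 0.1159 µg/mL)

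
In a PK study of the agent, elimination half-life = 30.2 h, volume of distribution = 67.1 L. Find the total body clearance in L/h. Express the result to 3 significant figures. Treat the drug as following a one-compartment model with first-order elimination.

k = ln2 / t½ = 0.693147 / 30.2 = 0.02295 h⁻¹
CL = k × Vd = 0.02295 × 67.1 = 1.540 L/h

1.54 L/h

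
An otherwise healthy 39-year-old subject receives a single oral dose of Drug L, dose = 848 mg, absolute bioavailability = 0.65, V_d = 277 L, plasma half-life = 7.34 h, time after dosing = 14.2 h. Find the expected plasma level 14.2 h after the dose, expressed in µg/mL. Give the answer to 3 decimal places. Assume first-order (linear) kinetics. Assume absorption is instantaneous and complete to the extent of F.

Amount reaching circulation = F × Dose = 0.65 × 848.0 = 551.2 mg
C₀ = F·Dose / Vd = 551.2 / 277 = 1.990 mg/L
k = ln2 / t½ = 0.693147 / 7.34 = 0.09443 h⁻¹
C = C₀ · e^(−k·t) = 1.990 × e^(−0.09443 × 14.2)
  = 1.990 × 0.2616 = 0.5206 mg/L
(0.5206 mg/L = 0.5206 µg/mL)

0.521 µg/mL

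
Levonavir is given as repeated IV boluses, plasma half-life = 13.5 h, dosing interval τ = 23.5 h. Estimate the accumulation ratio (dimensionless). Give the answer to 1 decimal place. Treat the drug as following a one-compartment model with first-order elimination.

k = ln2 / t½ = 0.693147 / 13.5 = 0.05134 h⁻¹
e^(−kτ) = e^(−0.05134 × 23.5) = 0.2992
Accumulation ratio R = 1 / (1 − e^(−kτ)) = 1 / (1 − 0.2992) = 1.427

1.4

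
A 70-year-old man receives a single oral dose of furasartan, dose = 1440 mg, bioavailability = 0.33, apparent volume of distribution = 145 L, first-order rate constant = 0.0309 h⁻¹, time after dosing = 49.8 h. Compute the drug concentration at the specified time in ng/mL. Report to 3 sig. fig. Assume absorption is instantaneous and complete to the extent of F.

703 ng/mL

Amount reaching circulation = F × Dose = 0.33 × 1440 = 475.2 mg
C₀ = F·Dose / Vd = 475.2 / 145 = 3.277 mg/L
C = C₀ · e^(−k·t) = 3.277 × e^(−0.03090 × 49.8)
  = 3.277 × 0.2146 = 0.7032 mg/L
Convert: 0.7032 mg/L × 1000 = 703.2 ng/mL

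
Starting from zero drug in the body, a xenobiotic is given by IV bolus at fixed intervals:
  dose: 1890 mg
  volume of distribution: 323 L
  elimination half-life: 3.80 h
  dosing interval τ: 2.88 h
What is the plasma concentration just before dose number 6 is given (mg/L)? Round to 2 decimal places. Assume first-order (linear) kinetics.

7.86 mg/L

C₀ per dose = Dose / Vd = 1890 / 323 = 5.851 mg/L
k = ln2 / t½ = 0.693147 / 3.80 = 0.1824 h⁻¹
Fraction remaining after one interval: r = e^(−kτ) = e^(−0.1824 × 2.88) = 0.5914
Before dose 6, 5 doses have been given (aged 1τ, 2τ, 3τ, 4τ, 5τ).
C_trough = C₀ × (r + r² + … + r^5) = C₀ × r(1−r^5)/(1−r)
        = 5.851 × 0.5914 × (1 − 0.07234) / (1 − 0.5914) = 7.856 mg/L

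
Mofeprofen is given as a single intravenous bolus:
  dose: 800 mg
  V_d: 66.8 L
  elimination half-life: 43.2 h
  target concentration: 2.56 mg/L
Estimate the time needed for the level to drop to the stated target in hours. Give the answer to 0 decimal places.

96 h

C₀ = Dose / Vd = 800.0 / 66.8 = 11.98 mg/L
k = ln2 / t½ = 0.693147 / 43.2 = 0.01605 h⁻¹
t = ln(C₀ / C) / k = ln(11.98 / 2.56) / 0.01605
  = ln(4.680) / 0.01605 = 1.543 / 0.01605 = 96.14 h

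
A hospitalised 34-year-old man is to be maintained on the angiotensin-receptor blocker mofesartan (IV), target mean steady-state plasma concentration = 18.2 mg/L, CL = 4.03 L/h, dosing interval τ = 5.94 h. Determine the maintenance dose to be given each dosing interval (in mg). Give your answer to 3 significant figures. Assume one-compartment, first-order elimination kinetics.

436 mg

At steady state, Dose/τ = Css × CL.
Dose = Css × CL × τ = 18.2 × 4.030 × 5.94 = 435.7 mg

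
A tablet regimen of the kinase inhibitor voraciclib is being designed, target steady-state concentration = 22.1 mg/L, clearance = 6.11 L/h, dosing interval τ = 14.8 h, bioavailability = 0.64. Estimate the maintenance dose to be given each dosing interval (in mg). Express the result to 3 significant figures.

3120 mg

At steady state, F × (Dose/τ) = Css × CL.
Dose = Css × CL × τ / F = 22.1 × 6.110 × 14.8 / 0.64 = 3123 mg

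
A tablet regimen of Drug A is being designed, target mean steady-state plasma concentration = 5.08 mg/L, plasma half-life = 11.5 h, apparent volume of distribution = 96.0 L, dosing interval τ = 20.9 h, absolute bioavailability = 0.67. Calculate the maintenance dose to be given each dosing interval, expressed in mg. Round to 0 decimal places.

k = ln2 / t½ = 0.693147 / 11.5 = 0.06027 h⁻¹
CL = k × Vd = 0.06027 × 96.0 = 5.786 L/h
At steady state, F × (Dose/τ) = Css × CL.
Dose = Css × CL × τ / F = 5.08 × 5.786 × 20.9 / 0.67 = 916.9 mg

917 mg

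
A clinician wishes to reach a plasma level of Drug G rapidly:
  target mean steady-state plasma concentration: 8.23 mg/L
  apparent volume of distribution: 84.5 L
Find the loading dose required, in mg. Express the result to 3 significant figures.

LD = Css × Vd = 8.23 × 84.5 = 695.4 mg

695 mg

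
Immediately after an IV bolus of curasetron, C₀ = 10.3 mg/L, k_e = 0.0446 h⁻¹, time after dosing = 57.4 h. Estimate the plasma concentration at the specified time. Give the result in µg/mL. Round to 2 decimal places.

0.80 µg/mL

C = C₀ · e^(−k·t) = 10.30 × e^(−0.04460 × 57.4)
  = 10.30 × 0.07730 = 0.7962 mg/L
(0.7962 mg/L = 0.7962 µg/mL)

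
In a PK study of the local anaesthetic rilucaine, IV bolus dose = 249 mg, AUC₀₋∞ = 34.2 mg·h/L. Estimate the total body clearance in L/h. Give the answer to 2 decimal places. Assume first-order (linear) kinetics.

CL = Dose / AUC = 249 / 34.2 = 7.281 L/h

7.28 L/h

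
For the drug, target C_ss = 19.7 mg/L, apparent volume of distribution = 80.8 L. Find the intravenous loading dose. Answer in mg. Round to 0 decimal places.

1592 mg

LD = Css × Vd = 19.7 × 80.8 = 1592 mg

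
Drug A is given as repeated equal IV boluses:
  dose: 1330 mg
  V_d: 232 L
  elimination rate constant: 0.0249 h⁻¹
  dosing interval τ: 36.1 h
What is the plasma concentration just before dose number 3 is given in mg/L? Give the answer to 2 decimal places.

3.28 mg/L

C₀ per dose = Dose / Vd = 1330 / 232 = 5.733 mg/L
Fraction remaining after one interval: r = e^(−kτ) = e^(−0.02490 × 36.1) = 0.4070
Before dose 3, 2 doses have been given (aged 1τ, 2τ).
C_trough = C₀ × (r + r²) = 5.733 × (0.4070 + 0.1656) = 3.283 mg/L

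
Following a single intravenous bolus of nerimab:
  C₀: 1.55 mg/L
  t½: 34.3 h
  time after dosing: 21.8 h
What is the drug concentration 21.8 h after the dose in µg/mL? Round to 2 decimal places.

k = ln2 / t½ = 0.693147 / 34.3 = 0.02021 h⁻¹
C = C₀ · e^(−k·t) = 1.550 × e^(−0.02021 × 21.8)
  = 1.550 × 0.6437 = 0.9977 mg/L
(0.9977 mg/L = 0.9977 µg/mL)

1.00 µg/mL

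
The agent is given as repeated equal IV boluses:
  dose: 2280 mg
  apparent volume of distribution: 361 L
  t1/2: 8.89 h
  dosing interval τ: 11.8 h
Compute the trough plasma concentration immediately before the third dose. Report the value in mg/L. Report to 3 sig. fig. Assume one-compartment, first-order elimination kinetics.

3.52 mg/L

C₀ per dose = Dose / Vd = 2280 / 361 = 6.316 mg/L
k = ln2 / t½ = 0.693147 / 8.89 = 0.07797 h⁻¹
Fraction remaining after one interval: r = e^(−kτ) = e^(−0.07797 × 11.8) = 0.3985
Before dose 3, 2 doses have been given (aged 1τ, 2τ).
C_trough = C₀ × (r + r²) = 6.316 × (0.3985 + 0.1588) = 3.520 mg/L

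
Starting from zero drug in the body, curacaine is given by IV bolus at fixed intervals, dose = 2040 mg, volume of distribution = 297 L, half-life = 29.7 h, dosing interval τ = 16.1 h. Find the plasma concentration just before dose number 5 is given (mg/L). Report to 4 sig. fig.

C₀ per dose = Dose / Vd = 2040 / 297 = 6.869 mg/L
k = ln2 / t½ = 0.693147 / 29.7 = 0.02334 h⁻¹
Fraction remaining after one interval: r = e^(−kτ) = e^(−0.02334 × 16.1) = 0.6868
Before dose 5, 4 doses have been given (aged 1τ, 2τ, 3τ, 4τ).
C_trough = C₀ × (r + r² + … + r^4) = C₀ × r(1−r^4)/(1−r)
        = 6.869 × 0.6868 × (1 − 0.2225) / (1 − 0.6868) = 11.71 mg/L

11.71 mg/L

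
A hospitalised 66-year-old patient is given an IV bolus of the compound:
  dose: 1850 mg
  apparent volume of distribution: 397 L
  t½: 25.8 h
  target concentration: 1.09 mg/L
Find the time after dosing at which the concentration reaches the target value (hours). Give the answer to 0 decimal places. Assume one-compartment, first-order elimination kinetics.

54 h

C₀ = Dose / Vd = 1850 / 397 = 4.660 mg/L
k = ln2 / t½ = 0.693147 / 25.8 = 0.02687 h⁻¹
t = ln(C₀ / C) / k = ln(4.660 / 1.09) / 0.02687
  = ln(4.275) / 0.02687 = 1.453 / 0.02687 = 54.08 h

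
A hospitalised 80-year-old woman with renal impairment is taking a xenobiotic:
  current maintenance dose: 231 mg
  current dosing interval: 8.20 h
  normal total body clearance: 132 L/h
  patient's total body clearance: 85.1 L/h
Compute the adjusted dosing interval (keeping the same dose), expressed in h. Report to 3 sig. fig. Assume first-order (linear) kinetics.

12.7 h

To keep the same average steady-state level, dosing rate must scale with clearance.
CL ratio = 85.1 / 132 = 0.6447
New interval (same dose) = 8.20 / 0.6447 = 12.72 h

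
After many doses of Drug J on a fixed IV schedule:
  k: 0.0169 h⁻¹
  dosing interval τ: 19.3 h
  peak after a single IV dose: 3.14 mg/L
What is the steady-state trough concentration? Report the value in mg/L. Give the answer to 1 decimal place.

8.1 mg/L

e^(−kτ) = e^(−0.01690 × 19.3) = 0.7217
Accumulation ratio R = 1 / (1 − e^(−kτ)) = 1 / (1 − 0.7217) = 3.593
Steady-state trough = C₀ × R × e^(−kτ) = 3.14 × 3.593 × 0.7217 = 8.142 mg/L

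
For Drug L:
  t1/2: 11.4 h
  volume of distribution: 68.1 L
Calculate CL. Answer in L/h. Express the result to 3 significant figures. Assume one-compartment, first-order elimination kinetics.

k = ln2 / t½ = 0.693147 / 11.4 = 0.06080 h⁻¹
CL = k × Vd = 0.06080 × 68.1 = 4.140 L/h

4.14 L/h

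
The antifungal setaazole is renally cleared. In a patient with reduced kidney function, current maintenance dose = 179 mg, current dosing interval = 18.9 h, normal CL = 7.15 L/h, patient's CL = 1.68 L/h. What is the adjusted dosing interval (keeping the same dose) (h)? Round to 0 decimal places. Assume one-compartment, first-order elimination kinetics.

80 h

To keep the same average steady-state level, dosing rate must scale with clearance.
CL ratio = 1.68 / 7.15 = 0.2350
New interval (same dose) = 18.9 / 0.2350 = 80.43 h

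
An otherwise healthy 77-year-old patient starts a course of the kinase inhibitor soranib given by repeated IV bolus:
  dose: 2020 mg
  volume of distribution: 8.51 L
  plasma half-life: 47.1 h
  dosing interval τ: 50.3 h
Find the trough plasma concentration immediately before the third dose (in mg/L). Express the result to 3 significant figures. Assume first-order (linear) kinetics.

C₀ per dose = Dose / Vd = 2020 / 8.51 = 237.4 mg/L
k = ln2 / t½ = 0.693147 / 47.1 = 0.01472 h⁻¹
Fraction remaining after one interval: r = e^(−kτ) = e^(−0.01472 × 50.3) = 0.4769
Before dose 3, 2 doses have been given (aged 1τ, 2τ).
C_trough = C₀ × (r + r²) = 237.4 × (0.4769 + 0.2274) = 167.2 mg/L

167 mg/L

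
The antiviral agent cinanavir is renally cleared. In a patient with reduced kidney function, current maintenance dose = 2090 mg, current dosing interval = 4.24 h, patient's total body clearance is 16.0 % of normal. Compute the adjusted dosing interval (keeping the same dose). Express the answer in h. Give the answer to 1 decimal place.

To keep the same average steady-state level, dosing rate must scale with clearance.
CL ratio = 16.0 / 100 = 0.1600
New interval (same dose) = 4.24 / 0.1600 = 26.50 h

26.5 h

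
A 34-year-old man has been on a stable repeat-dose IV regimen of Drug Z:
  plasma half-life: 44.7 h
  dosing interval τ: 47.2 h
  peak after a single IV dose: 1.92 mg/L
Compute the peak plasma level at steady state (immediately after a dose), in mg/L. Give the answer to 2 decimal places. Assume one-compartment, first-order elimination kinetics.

k = ln2 / t½ = 0.693147 / 44.7 = 0.01551 h⁻¹
e^(−kτ) = e^(−0.01551 × 47.2) = 0.4809
Accumulation ratio R = 1 / (1 − e^(−kτ)) = 1 / (1 − 0.4809) = 1.926
Steady-state peak = C₀ × R = 1.92 × 1.926 = 3.698 mg/L

3.70 mg/L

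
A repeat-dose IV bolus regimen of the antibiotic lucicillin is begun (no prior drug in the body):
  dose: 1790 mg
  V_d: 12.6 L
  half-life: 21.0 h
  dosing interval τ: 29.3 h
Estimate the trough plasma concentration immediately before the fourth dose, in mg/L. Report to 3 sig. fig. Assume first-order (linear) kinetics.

C₀ per dose = Dose / Vd = 1790 / 12.6 = 142.1 mg/L
k = ln2 / t½ = 0.693147 / 21.0 = 0.03301 h⁻¹
Fraction remaining after one interval: r = e^(−kτ) = e^(−0.03301 × 29.3) = 0.3801
Before dose 4, 3 doses have been given (aged 1τ, 2τ, 3τ).
C_trough = C₀ × (r + r² + … + r^3) = C₀ × r(1−r^3)/(1−r)
        = 142.1 × 0.3801 × (1 − 0.05492) / (1 − 0.3801) = 82.35 mg/L

82.4 mg/L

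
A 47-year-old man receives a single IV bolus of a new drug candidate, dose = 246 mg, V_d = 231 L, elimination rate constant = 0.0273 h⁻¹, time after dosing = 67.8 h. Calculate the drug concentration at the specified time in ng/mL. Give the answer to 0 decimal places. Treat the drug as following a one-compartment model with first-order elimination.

167 ng/mL

C₀ = Dose / Vd = 246.0 / 231 = 1.065 mg/L
C = C₀ · e^(−k·t) = 1.065 × e^(−0.02730 × 67.8)
  = 1.065 × 0.1571 = 0.1673 mg/L
Convert: 0.1673 mg/L × 1000 = 167.3 ng/mL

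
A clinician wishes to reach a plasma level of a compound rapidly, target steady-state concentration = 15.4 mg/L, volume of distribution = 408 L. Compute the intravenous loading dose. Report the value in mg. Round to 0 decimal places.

LD = Css × Vd = 15.4 × 408 = 6283 mg

6283 mg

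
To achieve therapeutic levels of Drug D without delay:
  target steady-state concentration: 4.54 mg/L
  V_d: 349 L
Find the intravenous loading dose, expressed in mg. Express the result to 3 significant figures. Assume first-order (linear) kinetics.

1580 mg

LD = Css × Vd = 4.54 × 349 = 1584 mg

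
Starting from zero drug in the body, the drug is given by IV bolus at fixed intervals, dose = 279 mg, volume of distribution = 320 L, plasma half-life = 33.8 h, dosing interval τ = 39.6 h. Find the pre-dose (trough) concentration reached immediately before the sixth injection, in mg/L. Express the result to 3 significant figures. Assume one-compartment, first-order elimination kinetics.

0.684 mg/L

C₀ per dose = Dose / Vd = 279 / 320 = 0.8719 mg/L
k = ln2 / t½ = 0.693147 / 33.8 = 0.02051 h⁻¹
Fraction remaining after one interval: r = e^(−kτ) = e^(−0.02051 × 39.6) = 0.4439
Before dose 6, 5 doses have been given (aged 1τ, 2τ, 3τ, 4τ, 5τ).
C_trough = C₀ × (r + r² + … + r^5) = C₀ × r(1−r^5)/(1−r)
        = 0.8719 × 0.4439 × (1 − 0.01724) / (1 − 0.4439) = 0.6840 mg/L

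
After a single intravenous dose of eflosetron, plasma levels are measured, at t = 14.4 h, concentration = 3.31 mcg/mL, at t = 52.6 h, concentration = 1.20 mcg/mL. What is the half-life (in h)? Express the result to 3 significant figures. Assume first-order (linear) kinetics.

26.1 h

k = ln(C₁/C₂) / (t₂ − t₁) = ln(3.31/1.20) / (52.6 − 14.4)
  = 1.015 / 38.20 = 0.02657 h⁻¹
t½ = ln2 / k = 0.693147 / 0.02657 = 26.09 h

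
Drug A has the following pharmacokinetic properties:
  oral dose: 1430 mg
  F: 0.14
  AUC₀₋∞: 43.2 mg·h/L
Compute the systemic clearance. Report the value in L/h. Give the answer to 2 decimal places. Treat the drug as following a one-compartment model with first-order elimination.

4.63 L/h

CL = F·Dose / AUC = 0.14 × 1430 / 43.2 = 4.634 L/h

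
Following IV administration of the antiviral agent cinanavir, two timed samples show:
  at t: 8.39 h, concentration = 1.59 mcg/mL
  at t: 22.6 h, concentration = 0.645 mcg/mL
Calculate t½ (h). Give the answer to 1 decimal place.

k = ln(C₁/C₂) / (t₂ − t₁) = ln(1.59/0.645) / (22.6 − 8.39)
  = 0.9022 / 14.21 = 0.06349 h⁻¹
t½ = ln2 / k = 0.693147 / 0.06349 = 10.92 h

10.9 h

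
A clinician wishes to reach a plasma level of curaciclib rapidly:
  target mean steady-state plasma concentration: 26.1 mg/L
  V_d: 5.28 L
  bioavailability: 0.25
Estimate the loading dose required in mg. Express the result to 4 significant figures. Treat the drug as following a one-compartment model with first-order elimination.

LD = Css × Vd / F = 26.1 × 5.28 / 0.25 = 551.2 mg

551.2 mg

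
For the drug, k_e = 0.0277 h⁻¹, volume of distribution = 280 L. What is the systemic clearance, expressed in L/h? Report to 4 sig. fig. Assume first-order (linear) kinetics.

CL = k × Vd = 0.0277 × 280 = 7.756 L/h

7.756 L/h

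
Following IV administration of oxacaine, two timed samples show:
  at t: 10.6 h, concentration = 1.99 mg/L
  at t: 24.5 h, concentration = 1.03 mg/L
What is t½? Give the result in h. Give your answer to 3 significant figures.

14.6 h

k = ln(C₁/C₂) / (t₂ − t₁) = ln(1.99/1.03) / (24.5 − 10.6)
  = 0.6586 / 13.90 = 0.04738 h⁻¹
t½ = ln2 / k = 0.693147 / 0.04738 = 14.63 h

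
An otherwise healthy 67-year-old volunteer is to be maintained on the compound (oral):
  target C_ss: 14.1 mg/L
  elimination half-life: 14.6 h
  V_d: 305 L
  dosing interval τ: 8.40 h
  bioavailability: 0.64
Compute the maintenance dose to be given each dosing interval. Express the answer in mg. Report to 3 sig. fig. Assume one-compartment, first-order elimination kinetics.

2680 mg

k = ln2 / t½ = 0.693147 / 14.6 = 0.04748 h⁻¹
CL = k × Vd = 0.04748 × 305 = 14.48 L/h
At steady state, F × (Dose/τ) = Css × CL.
Dose = Css × CL × τ / F = 14.1 × 14.48 × 8.40 / 0.64 = 2680 mg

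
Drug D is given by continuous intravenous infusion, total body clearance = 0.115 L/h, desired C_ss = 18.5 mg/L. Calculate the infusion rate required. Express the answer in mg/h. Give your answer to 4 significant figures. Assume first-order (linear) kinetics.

2.128 mg/h

At steady state, infusion rate R₀ = Css × CL = 18.5 × 0.1150 = 2.128 mg/h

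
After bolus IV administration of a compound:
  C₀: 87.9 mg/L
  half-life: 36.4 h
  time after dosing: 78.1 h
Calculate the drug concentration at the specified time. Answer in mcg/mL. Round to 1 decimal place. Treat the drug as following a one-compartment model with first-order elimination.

19.9 mcg/mL

k = ln2 / t½ = 0.693147 / 36.4 = 0.01904 h⁻¹
C = C₀ · e^(−k·t) = 87.90 × e^(−0.01904 × 78.1)
  = 87.90 × 0.2260 = 19.87 mg/L
(19.87 mg/L = 19.87 mcg/mL)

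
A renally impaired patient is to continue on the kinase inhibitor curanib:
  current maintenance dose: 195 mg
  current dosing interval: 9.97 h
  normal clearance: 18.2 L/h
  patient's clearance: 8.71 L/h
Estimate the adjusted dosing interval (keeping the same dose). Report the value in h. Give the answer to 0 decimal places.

To keep the same average steady-state level, dosing rate must scale with clearance.
CL ratio = 8.71 / 18.2 = 0.4786
New interval (same dose) = 9.97 / 0.4786 = 20.83 h

21 h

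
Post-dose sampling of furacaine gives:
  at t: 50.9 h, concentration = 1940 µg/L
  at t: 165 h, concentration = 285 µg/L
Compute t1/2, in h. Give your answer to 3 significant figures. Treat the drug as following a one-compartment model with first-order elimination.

41.2 h

k = ln(C₁/C₂) / (t₂ − t₁) = ln(1940/285) / (165 − 50.9)
  = 1.918 / 114.1 = 0.01681 h⁻¹
t½ = ln2 / k = 0.693147 / 0.01681 = 41.23 h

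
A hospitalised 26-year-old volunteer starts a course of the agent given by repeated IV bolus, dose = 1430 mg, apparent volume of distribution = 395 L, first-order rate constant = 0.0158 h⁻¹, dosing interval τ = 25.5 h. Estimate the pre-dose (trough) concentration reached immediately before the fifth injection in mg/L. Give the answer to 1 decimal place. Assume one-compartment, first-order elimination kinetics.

C₀ per dose = Dose / Vd = 1430 / 395 = 3.620 mg/L
Fraction remaining after one interval: r = e^(−kτ) = e^(−0.01580 × 25.5) = 0.6684
Before dose 5, 4 doses have been given (aged 1τ, 2τ, 3τ, 4τ).
C_trough = C₀ × (r + r² + … + r^4) = C₀ × r(1−r^4)/(1−r)
        = 3.620 × 0.6684 × (1 − 0.1996) / (1 − 0.6684) = 5.840 mg/L

5.8 mg/L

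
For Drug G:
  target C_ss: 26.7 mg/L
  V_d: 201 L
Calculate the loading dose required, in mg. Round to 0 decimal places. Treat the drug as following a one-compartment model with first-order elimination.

5367 mg

LD = Css × Vd = 26.7 × 201 = 5367 mg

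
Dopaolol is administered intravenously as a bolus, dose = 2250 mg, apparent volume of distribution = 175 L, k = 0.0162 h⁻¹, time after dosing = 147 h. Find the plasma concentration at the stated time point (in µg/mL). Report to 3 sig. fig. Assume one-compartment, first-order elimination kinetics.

1.19 µg/mL

C₀ = Dose / Vd = 2250 / 175 = 12.86 mg/L
C = C₀ · e^(−k·t) = 12.86 × e^(−0.01620 × 147)
  = 12.86 × 0.09242 = 1.189 mg/L
(1.189 mg/L = 1.189 µg/mL)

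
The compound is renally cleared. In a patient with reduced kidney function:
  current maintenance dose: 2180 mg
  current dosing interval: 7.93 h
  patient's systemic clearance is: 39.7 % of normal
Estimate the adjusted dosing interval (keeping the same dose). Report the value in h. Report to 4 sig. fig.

19.97 h

To keep the same average steady-state level, dosing rate must scale with clearance.
CL ratio = 39.7 / 100 = 0.3970
New interval (same dose) = 7.93 / 0.3970 = 19.97 h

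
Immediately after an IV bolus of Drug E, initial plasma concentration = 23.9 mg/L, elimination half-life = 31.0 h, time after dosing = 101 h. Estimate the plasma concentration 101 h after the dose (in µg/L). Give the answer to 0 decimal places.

k = ln2 / t½ = 0.693147 / 31.0 = 0.02236 h⁻¹
C = C₀ · e^(−k·t) = 23.90 × e^(−0.02236 × 101)
  = 23.90 × 0.1045 = 2.498 mg/L
Convert: 2.498 mg/L × 1000 = 2498 µg/L

2498 µg/L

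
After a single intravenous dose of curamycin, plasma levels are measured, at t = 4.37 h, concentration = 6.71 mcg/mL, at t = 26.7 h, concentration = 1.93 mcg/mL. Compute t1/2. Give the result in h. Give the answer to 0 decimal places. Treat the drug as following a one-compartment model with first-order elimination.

12 h

k = ln(C₁/C₂) / (t₂ − t₁) = ln(6.71/1.93) / (26.7 − 4.37)
  = 1.246 / 22.33 = 0.05580 h⁻¹
t½ = ln2 / k = 0.693147 / 0.05580 = 12.42 h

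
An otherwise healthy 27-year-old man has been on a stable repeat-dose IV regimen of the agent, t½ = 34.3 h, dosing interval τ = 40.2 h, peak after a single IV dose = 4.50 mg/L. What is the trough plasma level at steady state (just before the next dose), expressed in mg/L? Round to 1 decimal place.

k = ln2 / t½ = 0.693147 / 34.3 = 0.02021 h⁻¹
e^(−kτ) = e^(−0.02021 × 40.2) = 0.4438
Accumulation ratio R = 1 / (1 − e^(−kτ)) = 1 / (1 − 0.4438) = 1.798
Steady-state trough = C₀ × R × e^(−kτ) = 4.50 × 1.798 × 0.4438 = 3.591 mg/L

3.6 mg/L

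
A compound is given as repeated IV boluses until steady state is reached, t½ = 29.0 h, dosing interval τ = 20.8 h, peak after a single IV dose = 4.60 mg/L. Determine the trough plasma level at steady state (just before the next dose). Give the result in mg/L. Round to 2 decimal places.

k = ln2 / t½ = 0.693147 / 29.0 = 0.02390 h⁻¹
e^(−kτ) = e^(−0.02390 × 20.8) = 0.6083
Accumulation ratio R = 1 / (1 − e^(−kτ)) = 1 / (1 − 0.6083) = 2.553
Steady-state trough = C₀ × R × e^(−kτ) = 4.60 × 2.553 × 0.6083 = 7.144 mg/L

7.14 mg/L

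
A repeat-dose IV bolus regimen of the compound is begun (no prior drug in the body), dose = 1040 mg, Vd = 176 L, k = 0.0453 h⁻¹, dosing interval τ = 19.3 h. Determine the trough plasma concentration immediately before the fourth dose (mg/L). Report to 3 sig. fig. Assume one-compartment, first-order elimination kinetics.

3.92 mg/L

C₀ per dose = Dose / Vd = 1040 / 176 = 5.909 mg/L
Fraction remaining after one interval: r = e^(−kτ) = e^(−0.04530 × 19.3) = 0.4172
Before dose 4, 3 doses have been given (aged 1τ, 2τ, 3τ).
C_trough = C₀ × (r + r² + … + r^3) = C₀ × r(1−r^3)/(1−r)
        = 5.909 × 0.4172 × (1 − 0.07262) / (1 − 0.4172) = 3.923 mg/L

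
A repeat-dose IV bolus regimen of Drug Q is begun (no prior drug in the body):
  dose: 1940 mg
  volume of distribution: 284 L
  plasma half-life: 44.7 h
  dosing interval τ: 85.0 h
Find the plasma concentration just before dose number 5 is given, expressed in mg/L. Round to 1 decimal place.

2.5 mg/L

C₀ per dose = Dose / Vd = 1940 / 284 = 6.831 mg/L
k = ln2 / t½ = 0.693147 / 44.7 = 0.01551 h⁻¹
Fraction remaining after one interval: r = e^(−kτ) = e^(−0.01551 × 85.0) = 0.2676
Before dose 5, 4 doses have been given (aged 1τ, 2τ, 3τ, 4τ).
C_trough = C₀ × (r + r² + … + r^4) = C₀ × r(1−r^4)/(1−r)
        = 6.831 × 0.2676 × (1 − 0.005128) / (1 − 0.2676) = 2.483 mg/L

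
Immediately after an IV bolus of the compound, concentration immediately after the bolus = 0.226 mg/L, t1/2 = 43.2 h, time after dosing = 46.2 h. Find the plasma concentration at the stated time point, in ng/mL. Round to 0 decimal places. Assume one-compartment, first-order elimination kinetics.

108 ng/mL

k = ln2 / t½ = 0.693147 / 43.2 = 0.01605 h⁻¹
C = C₀ · e^(−k·t) = 0.2260 × e^(−0.01605 × 46.2)
  = 0.2260 × 0.4764 = 0.1077 mg/L
Convert: 0.1077 mg/L × 1000 = 107.7 ng/mL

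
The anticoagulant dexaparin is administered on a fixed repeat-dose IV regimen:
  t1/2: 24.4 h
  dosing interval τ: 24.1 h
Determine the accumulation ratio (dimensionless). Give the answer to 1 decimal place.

2.0

k = ln2 / t½ = 0.693147 / 24.4 = 0.02841 h⁻¹
e^(−kτ) = e^(−0.02841 × 24.1) = 0.5043
Accumulation ratio R = 1 / (1 − e^(−kτ)) = 1 / (1 − 0.5043) = 2.017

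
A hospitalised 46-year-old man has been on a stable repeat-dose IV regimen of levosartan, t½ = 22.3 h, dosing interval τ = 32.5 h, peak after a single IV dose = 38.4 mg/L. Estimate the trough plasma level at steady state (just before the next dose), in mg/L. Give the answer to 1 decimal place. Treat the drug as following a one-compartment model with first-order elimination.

k = ln2 / t½ = 0.693147 / 22.3 = 0.03108 h⁻¹
e^(−kτ) = e^(−0.03108 × 32.5) = 0.3642
Accumulation ratio R = 1 / (1 − e^(−kτ)) = 1 / (1 − 0.3642) = 1.573
Steady-state trough = C₀ × R × e^(−kτ) = 38.4 × 1.573 × 0.3642 = 22.00 mg/L

22.0 mg/L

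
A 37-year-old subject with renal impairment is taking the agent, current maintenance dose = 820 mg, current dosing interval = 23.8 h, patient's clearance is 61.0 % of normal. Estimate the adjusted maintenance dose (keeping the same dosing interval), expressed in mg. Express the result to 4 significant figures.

500.2 mg

To keep the same average steady-state level, dosing rate must scale with clearance.
CL ratio = 61.0 / 100 = 0.6100
New dose (same interval) = 820 × 0.6100 = 500.2 mg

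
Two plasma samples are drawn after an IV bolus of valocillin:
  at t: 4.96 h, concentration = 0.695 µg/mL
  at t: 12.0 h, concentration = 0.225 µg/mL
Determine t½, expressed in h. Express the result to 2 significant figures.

4.3 h

k = ln(C₁/C₂) / (t₂ − t₁) = ln(0.695/0.225) / (12.0 − 4.96)
  = 1.128 / 7.040 = 0.1602 h⁻¹
t½ = ln2 / k = 0.693147 / 0.1602 = 4.327 h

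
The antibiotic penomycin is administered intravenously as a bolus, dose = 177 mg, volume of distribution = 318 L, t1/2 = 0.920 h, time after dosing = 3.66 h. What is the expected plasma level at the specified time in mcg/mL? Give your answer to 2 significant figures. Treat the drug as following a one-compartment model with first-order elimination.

0.035 mcg/mL

C₀ = Dose / Vd = 177.0 / 318 = 0.5566 mg/L
k = ln2 / t½ = 0.693147 / 0.920 = 0.7534 h⁻¹
C = C₀ · e^(−k·t) = 0.5566 × e^(−0.7534 × 3.66)
  = 0.5566 × 0.06345 = 0.03532 mg/L
(0.03532 mg/L = 0.03532 mcg/mL)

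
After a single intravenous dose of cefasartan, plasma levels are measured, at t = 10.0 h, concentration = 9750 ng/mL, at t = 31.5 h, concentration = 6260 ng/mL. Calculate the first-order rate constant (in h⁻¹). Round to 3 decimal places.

0.021 h⁻¹

k = ln(C₁/C₂) / (t₂ − t₁) = ln(9750/6260) / (31.5 − 10.0)
  = 0.4431 / 21.50 = 0.02061 h⁻¹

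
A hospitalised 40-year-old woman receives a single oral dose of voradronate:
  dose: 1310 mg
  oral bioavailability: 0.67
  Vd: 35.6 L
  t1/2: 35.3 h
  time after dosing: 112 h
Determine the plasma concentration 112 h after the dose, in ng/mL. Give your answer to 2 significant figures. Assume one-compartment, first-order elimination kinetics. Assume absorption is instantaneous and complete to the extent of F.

2700 ng/mL

Amount reaching circulation = F × Dose = 0.67 × 1310 = 877.7 mg
C₀ = F·Dose / Vd = 877.7 / 35.6 = 24.65 mg/L
k = ln2 / t½ = 0.693147 / 35.3 = 0.01964 h⁻¹
C = C₀ · e^(−k·t) = 24.65 × e^(−0.01964 × 112)
  = 24.65 × 0.1108 = 2.731 mg/L
Convert: 2.731 mg/L × 1000 = 2731 ng/mL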